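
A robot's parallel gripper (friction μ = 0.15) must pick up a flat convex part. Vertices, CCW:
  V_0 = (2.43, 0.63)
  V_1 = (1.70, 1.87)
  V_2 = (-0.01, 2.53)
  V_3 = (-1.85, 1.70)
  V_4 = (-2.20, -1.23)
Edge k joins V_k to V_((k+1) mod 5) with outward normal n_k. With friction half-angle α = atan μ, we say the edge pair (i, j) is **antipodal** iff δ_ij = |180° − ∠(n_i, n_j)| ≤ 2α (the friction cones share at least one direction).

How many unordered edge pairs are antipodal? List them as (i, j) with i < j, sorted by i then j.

count = 1; pairs: (2,4)

α = atan 0.15 = 8.53°;  2α = 17.06°
n_0 = (+0.8618, +0.5073)
n_1 = (+0.3601, +0.9329)
n_2 = (-0.4112, +0.9116)
n_3 = (-0.9929, +0.1186)
n_4 = (+0.3728, -0.9279)
  (0,1): δ = 141.59°  ·
  (0,2): δ = 96.21°  ·
  (0,3): δ = 37.30°  ·
  (0,4): δ = 81.40°  ·
  (1,2): δ = 134.62°  ·
  (1,3): δ = 75.71°  ·
  (1,4): δ = 42.99°  ·
  (2,3): δ = 121.09°  ·
  (2,4): δ = 2.39°  ✓
  (3,4): δ = 61.30°  ·
antipodal pairs: 1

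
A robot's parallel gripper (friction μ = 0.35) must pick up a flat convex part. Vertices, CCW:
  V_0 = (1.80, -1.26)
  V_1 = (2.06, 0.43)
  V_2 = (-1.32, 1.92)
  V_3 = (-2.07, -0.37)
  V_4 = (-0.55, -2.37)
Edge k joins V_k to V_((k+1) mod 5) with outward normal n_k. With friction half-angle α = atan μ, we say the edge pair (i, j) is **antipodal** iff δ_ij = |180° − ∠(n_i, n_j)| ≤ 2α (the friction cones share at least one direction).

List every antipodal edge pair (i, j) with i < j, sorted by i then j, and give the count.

count = 2; pairs: (0,2), (1,3)

α = atan 0.35 = 19.29°;  2α = 38.58°
n_0 = (+0.9884, -0.1521)
n_1 = (+0.4034, +0.9150)
n_2 = (-0.9503, +0.3112)
n_3 = (-0.7962, -0.6051)
n_4 = (+0.4271, -0.9042)
  (0,1): δ = 105.04°  ·
  (0,2): δ = 9.39°  ✓
  (0,3): δ = 45.98°  ·
  (0,4): δ = 124.03°  ·
  (1,2): δ = 84.34°  ·
  (1,3): δ = 28.98°  ✓
  (1,4): δ = 49.07°  ·
  (2,3): δ = 124.63°  ·
  (2,4): δ = 46.58°  ·
  (3,4): δ = 101.95°  ·
antipodal pairs: 2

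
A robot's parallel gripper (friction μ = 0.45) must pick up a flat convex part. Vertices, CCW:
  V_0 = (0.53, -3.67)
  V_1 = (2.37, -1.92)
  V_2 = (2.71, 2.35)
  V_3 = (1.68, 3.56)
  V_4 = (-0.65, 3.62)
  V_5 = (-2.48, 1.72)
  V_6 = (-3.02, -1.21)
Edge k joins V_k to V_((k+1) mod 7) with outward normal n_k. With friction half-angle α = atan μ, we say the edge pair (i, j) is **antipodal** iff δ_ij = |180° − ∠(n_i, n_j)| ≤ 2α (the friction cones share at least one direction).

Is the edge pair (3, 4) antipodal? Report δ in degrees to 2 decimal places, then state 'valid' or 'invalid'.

δ = 132.45°, invalid

α = atan 0.45 = 24.23°;  2α = 48.46°
edge 3: e_3 = (-2.33, +0.06);  n_3 = (+0.0257, +0.9997)
edge 4: e_4 = (-1.83, -1.90);  n_4 = (-0.7203, +0.6937)
∠(n_3, n_4) = 47.55°
δ = |180° − 47.55°| = 132.45°
132.45° > 2α = 48.46°  →  invalid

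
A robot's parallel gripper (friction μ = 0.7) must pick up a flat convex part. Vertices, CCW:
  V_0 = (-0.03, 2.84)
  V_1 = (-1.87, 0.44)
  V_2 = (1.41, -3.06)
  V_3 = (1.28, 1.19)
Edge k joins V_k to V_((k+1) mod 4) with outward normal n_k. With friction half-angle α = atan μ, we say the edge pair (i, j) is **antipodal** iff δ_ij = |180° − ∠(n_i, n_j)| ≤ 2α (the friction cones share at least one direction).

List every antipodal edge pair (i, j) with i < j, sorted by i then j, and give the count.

α = atan 0.7 = 34.99°;  2α = 69.98°
n_0 = (-0.7936, +0.6084)
n_1 = (-0.7297, -0.6838)
n_2 = (+0.9995, +0.0306)
n_3 = (+0.7832, +0.6218)
  (0,1): δ = 99.38°  ·
  (0,2): δ = 39.23°  ✓
  (0,3): δ = 75.92°  ·
  (1,2): δ = 41.39°  ✓
  (1,3): δ = 4.69°  ✓
  (2,3): δ = 143.30°  ·
antipodal pairs: 3

count = 3; pairs: (0,2), (1,2), (1,3)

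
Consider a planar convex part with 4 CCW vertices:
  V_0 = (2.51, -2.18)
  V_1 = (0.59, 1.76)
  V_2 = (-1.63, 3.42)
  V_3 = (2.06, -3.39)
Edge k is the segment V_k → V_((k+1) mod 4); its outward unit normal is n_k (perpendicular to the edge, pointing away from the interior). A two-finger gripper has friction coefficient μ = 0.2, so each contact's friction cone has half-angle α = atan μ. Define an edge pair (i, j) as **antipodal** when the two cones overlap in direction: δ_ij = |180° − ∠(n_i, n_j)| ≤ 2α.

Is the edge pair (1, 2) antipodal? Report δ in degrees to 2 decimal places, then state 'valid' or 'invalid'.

δ = 24.76°, invalid

α = atan 0.2 = 11.31°;  2α = 22.62°
edge 1: e_1 = (-2.22, +1.66);  n_1 = (+0.5988, +0.8009)
edge 2: e_2 = (+3.69, -6.81);  n_2 = (-0.8792, -0.4764)
∠(n_1, n_2) = 155.24°
δ = |180° − 155.24°| = 24.76°
24.76° > 2α = 22.62°  →  invalid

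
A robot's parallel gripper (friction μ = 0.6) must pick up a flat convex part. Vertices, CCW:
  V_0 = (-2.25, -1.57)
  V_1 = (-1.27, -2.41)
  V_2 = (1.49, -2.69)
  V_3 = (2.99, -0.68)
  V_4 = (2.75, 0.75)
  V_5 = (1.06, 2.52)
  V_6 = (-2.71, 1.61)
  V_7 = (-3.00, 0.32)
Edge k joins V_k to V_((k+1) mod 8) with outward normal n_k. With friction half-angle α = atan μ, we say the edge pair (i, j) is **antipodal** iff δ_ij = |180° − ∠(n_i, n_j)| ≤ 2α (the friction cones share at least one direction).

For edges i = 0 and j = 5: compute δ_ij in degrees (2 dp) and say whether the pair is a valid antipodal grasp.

δ = 54.17°, valid

α = atan 0.6 = 30.96°;  2α = 61.93°
edge 0: e_0 = (+0.98, -0.84);  n_0 = (-0.6508, -0.7593)
edge 5: e_5 = (-3.77, -0.91);  n_5 = (-0.2346, +0.9721)
∠(n_0, n_5) = 125.83°
δ = |180° − 125.83°| = 54.17°
54.17° ≤ 2α = 61.93°  →  valid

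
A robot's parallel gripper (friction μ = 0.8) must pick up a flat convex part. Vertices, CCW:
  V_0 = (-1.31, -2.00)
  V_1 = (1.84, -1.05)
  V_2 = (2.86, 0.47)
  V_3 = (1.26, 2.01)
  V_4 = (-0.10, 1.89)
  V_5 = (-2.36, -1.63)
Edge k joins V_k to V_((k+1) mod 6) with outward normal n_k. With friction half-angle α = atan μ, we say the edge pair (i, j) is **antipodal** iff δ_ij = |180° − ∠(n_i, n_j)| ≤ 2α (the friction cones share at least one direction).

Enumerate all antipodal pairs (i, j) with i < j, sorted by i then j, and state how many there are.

α = atan 0.8 = 38.66°;  2α = 77.32°
n_0 = (+0.2887, -0.9574)
n_1 = (+0.8304, -0.5572)
n_2 = (+0.6935, +0.7205)
n_3 = (-0.0879, +0.9961)
n_4 = (-0.8415, +0.5403)
n_5 = (-0.3324, -0.9432)
  (0,1): δ = 140.65°  ·
  (0,2): δ = 60.69°  ✓
  (0,3): δ = 11.74°  ✓
  (0,4): δ = 40.52°  ✓
  (0,5): δ = 143.81°  ·
  (1,2): δ = 100.04°  ·
  (1,3): δ = 51.09°  ✓
  (1,4): δ = 1.16°  ✓
  (1,5): δ = 104.45°  ·
  (2,3): δ = 131.05°  ·
  (2,4): δ = 78.80°  ·
  (2,5): δ = 24.49°  ✓
  (3,4): δ = 127.74°  ·
  (3,5): δ = 24.45°  ✓
  (4,5): δ = 76.71°  ✓
antipodal pairs: 8

count = 8; pairs: (0,2), (0,3), (0,4), (1,3), (1,4), (2,5), (3,5), (4,5)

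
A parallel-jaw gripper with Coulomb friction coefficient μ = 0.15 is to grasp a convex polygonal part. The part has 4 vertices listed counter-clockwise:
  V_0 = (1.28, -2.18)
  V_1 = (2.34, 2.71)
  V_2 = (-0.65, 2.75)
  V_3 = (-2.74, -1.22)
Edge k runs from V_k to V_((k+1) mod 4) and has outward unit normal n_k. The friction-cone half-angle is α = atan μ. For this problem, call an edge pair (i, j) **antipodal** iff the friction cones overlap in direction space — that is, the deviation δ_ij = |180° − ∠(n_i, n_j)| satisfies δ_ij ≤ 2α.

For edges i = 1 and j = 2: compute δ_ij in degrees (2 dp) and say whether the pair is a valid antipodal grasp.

α = atan 0.15 = 8.53°;  2α = 17.06°
edge 1: e_1 = (-2.99, +0.04);  n_1 = (+0.0134, +0.9999)
edge 2: e_2 = (-2.09, -3.97);  n_2 = (-0.8849, +0.4658)
∠(n_1, n_2) = 63.00°
δ = |180° − 63.00°| = 117.00°
117.00° > 2α = 17.06°  →  invalid

δ = 117.00°, invalid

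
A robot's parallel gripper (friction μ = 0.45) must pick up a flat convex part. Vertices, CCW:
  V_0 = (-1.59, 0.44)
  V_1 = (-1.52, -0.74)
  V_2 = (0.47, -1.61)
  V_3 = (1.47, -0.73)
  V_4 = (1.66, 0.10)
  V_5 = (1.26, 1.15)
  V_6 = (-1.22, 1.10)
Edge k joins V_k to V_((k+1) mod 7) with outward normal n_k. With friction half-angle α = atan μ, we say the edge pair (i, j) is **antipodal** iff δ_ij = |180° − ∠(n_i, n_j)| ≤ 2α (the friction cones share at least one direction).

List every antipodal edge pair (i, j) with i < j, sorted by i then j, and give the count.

count = 7; pairs: (0,3), (0,4), (1,4), (1,5), (2,5), (2,6), (3,6)

α = atan 0.45 = 24.23°;  2α = 48.46°
n_0 = (-0.9982, -0.0592)
n_1 = (-0.4006, -0.9163)
n_2 = (+0.6606, -0.7507)
n_3 = (+0.9748, -0.2231)
n_4 = (+0.9345, +0.3560)
n_5 = (-0.0202, +0.9998)
n_6 = (-0.8723, +0.4890)
  (0,1): δ = 117.01°  ·
  (0,2): δ = 52.05°  ·
  (0,3): δ = 16.29°  ✓
  (0,4): δ = 17.46°  ✓
  (0,5): δ = 87.76°  ·
  (0,6): δ = 147.33°  ·
  (1,2): δ = 115.04°  ·
  (1,3): δ = 79.28°  ·
  (1,4): δ = 45.53°  ✓
  (1,5): δ = 24.77°  ✓
  (1,6): δ = 84.34°  ·
  (2,3): δ = 144.24°  ·
  (2,4): δ = 110.49°  ·
  (2,5): δ = 40.19°  ✓
  (2,6): δ = 19.38°  ✓
  (3,4): δ = 146.25°  ·
  (3,5): δ = 75.95°  ·
  (3,6): δ = 16.38°  ✓
  (4,5): δ = 109.70°  ·
  (4,6): δ = 50.13°  ·
  (5,6): δ = 120.43°  ·
antipodal pairs: 7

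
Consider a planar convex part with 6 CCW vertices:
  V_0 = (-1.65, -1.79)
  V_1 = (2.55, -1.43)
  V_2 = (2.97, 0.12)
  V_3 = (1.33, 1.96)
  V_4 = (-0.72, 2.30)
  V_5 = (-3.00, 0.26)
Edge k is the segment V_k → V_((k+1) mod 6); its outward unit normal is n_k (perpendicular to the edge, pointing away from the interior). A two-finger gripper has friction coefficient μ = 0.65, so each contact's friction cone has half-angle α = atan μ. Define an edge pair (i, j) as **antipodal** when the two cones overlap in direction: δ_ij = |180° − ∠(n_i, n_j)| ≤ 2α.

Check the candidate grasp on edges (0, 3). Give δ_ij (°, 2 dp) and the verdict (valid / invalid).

δ = 14.32°, valid

α = atan 0.65 = 33.02°;  2α = 66.05°
edge 0: e_0 = (+4.20, +0.36);  n_0 = (+0.0854, -0.9963)
edge 3: e_3 = (-2.05, +0.34);  n_3 = (+0.1636, +0.9865)
∠(n_0, n_3) = 165.68°
δ = |180° − 165.68°| = 14.32°
14.32° ≤ 2α = 66.05°  →  valid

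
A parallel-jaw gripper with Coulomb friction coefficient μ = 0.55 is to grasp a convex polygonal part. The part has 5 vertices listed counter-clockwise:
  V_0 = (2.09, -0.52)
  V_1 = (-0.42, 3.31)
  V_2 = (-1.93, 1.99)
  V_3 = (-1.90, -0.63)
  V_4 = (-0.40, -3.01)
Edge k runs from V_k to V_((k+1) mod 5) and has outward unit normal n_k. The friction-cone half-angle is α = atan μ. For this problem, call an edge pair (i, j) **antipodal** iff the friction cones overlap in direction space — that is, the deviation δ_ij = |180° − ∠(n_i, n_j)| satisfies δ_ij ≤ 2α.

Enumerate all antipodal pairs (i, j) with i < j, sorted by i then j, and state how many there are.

α = atan 0.55 = 28.81°;  2α = 57.62°
n_0 = (+0.8364, +0.5481)
n_1 = (-0.6582, +0.7529)
n_2 = (-0.9999, -0.0114)
n_3 = (-0.8460, -0.5332)
n_4 = (+0.7071, -0.7071)
  (0,1): δ = 82.08°  ·
  (0,2): δ = 32.58°  ✓
  (0,3): δ = 1.02°  ✓
  (0,4): δ = 101.76°  ·
  (1,2): δ = 130.50°  ·
  (1,3): δ = 98.94°  ·
  (1,4): δ = 3.84°  ✓
  (2,3): δ = 148.43°  ·
  (2,4): δ = 45.66°  ✓
  (3,4): δ = 77.22°  ·
antipodal pairs: 4

count = 4; pairs: (0,2), (0,3), (1,4), (2,4)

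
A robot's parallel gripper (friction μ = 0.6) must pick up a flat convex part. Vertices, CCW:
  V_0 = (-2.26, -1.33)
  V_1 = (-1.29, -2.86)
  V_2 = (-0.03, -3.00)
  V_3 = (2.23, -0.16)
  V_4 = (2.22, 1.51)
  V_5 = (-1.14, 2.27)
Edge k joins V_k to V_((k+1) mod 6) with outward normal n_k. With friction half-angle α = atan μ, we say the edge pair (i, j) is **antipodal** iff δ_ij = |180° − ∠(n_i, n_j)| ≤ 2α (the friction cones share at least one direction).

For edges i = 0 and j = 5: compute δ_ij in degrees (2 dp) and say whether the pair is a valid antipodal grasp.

α = atan 0.6 = 30.96°;  2α = 61.93°
edge 0: e_0 = (+0.97, -1.53);  n_0 = (-0.8446, -0.5354)
edge 5: e_5 = (-1.12, -3.60);  n_5 = (-0.9549, +0.2971)
∠(n_0, n_5) = 49.66°
δ = |180° − 49.66°| = 130.34°
130.34° > 2α = 61.93°  →  invalid

δ = 130.34°, invalid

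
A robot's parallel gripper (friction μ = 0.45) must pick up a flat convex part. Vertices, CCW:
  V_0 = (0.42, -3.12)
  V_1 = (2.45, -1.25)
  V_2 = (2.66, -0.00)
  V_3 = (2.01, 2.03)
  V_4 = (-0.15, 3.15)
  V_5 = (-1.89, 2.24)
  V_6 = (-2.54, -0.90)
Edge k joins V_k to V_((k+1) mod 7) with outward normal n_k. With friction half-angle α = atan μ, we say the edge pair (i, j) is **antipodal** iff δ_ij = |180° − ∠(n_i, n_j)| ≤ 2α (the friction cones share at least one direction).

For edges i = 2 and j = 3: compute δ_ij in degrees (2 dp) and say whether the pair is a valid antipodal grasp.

δ = 135.16°, invalid

α = atan 0.45 = 24.23°;  2α = 48.46°
edge 2: e_2 = (-0.65, +2.03);  n_2 = (+0.9524, +0.3049)
edge 3: e_3 = (-2.16, +1.12);  n_3 = (+0.4603, +0.8878)
∠(n_2, n_3) = 44.84°
δ = |180° − 44.84°| = 135.16°
135.16° > 2α = 48.46°  →  invalid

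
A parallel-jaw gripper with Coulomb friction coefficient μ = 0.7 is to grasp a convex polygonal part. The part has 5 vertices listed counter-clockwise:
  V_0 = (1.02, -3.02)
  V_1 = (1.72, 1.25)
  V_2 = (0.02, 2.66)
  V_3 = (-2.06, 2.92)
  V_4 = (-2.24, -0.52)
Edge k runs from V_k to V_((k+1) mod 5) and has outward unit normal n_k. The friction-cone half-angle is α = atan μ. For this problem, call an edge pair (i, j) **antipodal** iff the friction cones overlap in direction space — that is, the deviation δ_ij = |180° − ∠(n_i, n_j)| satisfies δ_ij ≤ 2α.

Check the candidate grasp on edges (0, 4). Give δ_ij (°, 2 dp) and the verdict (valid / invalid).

δ = 61.83°, valid

α = atan 0.7 = 34.99°;  2α = 69.98°
edge 0: e_0 = (+0.70, +4.27);  n_0 = (+0.9868, -0.1618)
edge 4: e_4 = (+3.26, -2.50);  n_4 = (-0.6085, -0.7935)
∠(n_0, n_4) = 118.17°
δ = |180° − 118.17°| = 61.83°
61.83° ≤ 2α = 69.98°  →  valid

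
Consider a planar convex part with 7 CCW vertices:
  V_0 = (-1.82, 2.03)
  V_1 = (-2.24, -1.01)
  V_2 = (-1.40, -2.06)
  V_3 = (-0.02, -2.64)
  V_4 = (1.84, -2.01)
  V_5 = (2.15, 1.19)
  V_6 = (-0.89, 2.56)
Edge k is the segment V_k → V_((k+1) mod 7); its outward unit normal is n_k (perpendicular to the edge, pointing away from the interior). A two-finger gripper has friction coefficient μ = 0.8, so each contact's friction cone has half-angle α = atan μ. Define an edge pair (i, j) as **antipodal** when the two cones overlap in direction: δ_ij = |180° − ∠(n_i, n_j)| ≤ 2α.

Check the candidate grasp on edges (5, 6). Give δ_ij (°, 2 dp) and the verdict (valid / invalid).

α = atan 0.8 = 38.66°;  2α = 77.32°
edge 5: e_5 = (-3.04, +1.37);  n_5 = (+0.4109, +0.9117)
edge 6: e_6 = (-0.93, -0.53);  n_6 = (-0.4951, +0.8688)
∠(n_5, n_6) = 53.94°
δ = |180° − 53.94°| = 126.06°
126.06° > 2α = 77.32°  →  invalid

δ = 126.06°, invalid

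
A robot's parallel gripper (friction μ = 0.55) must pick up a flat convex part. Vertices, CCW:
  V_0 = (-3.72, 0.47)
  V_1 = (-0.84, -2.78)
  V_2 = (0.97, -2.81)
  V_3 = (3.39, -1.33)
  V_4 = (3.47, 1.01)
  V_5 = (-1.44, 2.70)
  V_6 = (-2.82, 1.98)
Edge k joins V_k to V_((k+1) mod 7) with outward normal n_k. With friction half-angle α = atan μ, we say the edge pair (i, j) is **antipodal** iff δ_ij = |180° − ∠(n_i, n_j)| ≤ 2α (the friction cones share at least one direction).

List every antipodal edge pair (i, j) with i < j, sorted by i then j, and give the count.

count = 8; pairs: (0,3), (0,4), (1,4), (1,5), (2,4), (2,5), (2,6), (3,6)

α = atan 0.55 = 28.81°;  2α = 57.62°
n_0 = (-0.7484, -0.6632)
n_1 = (-0.0166, -0.9999)
n_2 = (+0.5217, -0.8531)
n_3 = (+0.9994, -0.0342)
n_4 = (+0.3255, +0.9456)
n_5 = (-0.4626, +0.8866)
n_6 = (-0.8590, +0.5120)
  (0,1): δ = 132.50°  ·
  (0,2): δ = 100.10°  ·
  (0,3): δ = 43.50°  ✓
  (0,4): δ = 29.46°  ✓
  (0,5): δ = 76.01°  ·
  (0,6): δ = 107.66°  ·
  (1,2): δ = 147.60°  ·
  (1,3): δ = 91.01°  ·
  (1,4): δ = 18.04°  ✓
  (1,5): δ = 28.50°  ✓
  (1,6): δ = 60.15°  ·
  (2,3): δ = 123.41°  ·
  (2,4): δ = 50.44°  ✓
  (2,5): δ = 3.90°  ✓
  (2,6): δ = 27.76°  ✓
  (3,4): δ = 107.04°  ·
  (3,5): δ = 60.49°  ·
  (3,6): δ = 28.84°  ✓
  (4,5): δ = 133.45°  ·
  (4,6): δ = 101.80°  ·
  (5,6): δ = 148.35°  ·
antipodal pairs: 8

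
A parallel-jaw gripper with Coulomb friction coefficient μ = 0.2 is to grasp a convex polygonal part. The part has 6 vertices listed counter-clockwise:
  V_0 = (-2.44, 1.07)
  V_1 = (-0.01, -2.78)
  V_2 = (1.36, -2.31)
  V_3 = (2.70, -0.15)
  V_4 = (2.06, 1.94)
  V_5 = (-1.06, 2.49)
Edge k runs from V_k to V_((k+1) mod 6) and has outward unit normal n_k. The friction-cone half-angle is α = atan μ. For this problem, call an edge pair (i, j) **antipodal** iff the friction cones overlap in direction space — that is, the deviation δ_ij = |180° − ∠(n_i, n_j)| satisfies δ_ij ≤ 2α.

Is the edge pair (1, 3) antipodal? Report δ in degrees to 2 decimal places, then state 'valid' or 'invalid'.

δ = 91.91°, invalid

α = atan 0.2 = 11.31°;  2α = 22.62°
edge 1: e_1 = (+1.37, +0.47);  n_1 = (+0.3245, -0.9459)
edge 3: e_3 = (-0.64, +2.09);  n_3 = (+0.9562, +0.2928)
∠(n_1, n_3) = 88.09°
δ = |180° − 88.09°| = 91.91°
91.91° > 2α = 22.62°  →  invalid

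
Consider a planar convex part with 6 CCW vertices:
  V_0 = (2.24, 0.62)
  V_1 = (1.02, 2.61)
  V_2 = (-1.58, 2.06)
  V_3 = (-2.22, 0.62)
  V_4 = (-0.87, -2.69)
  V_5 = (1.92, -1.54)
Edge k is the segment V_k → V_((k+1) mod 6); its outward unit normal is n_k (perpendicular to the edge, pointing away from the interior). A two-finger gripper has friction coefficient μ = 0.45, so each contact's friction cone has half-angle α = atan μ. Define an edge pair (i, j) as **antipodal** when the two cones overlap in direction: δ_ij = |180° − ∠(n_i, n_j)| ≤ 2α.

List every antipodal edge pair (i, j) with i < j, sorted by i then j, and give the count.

α = atan 0.45 = 24.23°;  2α = 48.46°
n_0 = (+0.8525, +0.5227)
n_1 = (-0.2070, +0.9783)
n_2 = (-0.9138, +0.4061)
n_3 = (-0.9259, -0.3777)
n_4 = (+0.3811, -0.9245)
n_5 = (+0.9892, -0.1465)
  (0,1): δ = 109.57°  ·
  (0,2): δ = 55.47°  ·
  (0,3): δ = 9.32°  ✓
  (0,4): δ = 80.89°  ·
  (0,5): δ = 140.06°  ·
  (1,2): δ = 125.91°  ·
  (1,3): δ = 79.76°  ·
  (1,4): δ = 10.46°  ✓
  (1,5): δ = 69.63°  ·
  (2,3): δ = 133.85°  ·
  (2,4): δ = 43.64°  ✓
  (2,5): δ = 15.54°  ✓
  (3,4): δ = 89.79°  ·
  (3,5): δ = 30.62°  ✓
  (4,5): δ = 120.83°  ·
antipodal pairs: 5

count = 5; pairs: (0,3), (1,4), (2,4), (2,5), (3,5)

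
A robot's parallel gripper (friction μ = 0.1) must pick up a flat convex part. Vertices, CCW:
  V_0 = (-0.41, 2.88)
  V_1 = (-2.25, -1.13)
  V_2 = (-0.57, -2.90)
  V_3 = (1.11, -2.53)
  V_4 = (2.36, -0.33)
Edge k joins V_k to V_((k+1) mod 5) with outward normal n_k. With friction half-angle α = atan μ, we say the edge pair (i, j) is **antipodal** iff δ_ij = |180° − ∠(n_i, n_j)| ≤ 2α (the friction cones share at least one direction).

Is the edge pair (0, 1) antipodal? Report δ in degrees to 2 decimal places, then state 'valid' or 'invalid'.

α = atan 0.1 = 5.71°;  2α = 11.42°
edge 0: e_0 = (-1.84, -4.01);  n_0 = (-0.9089, +0.4170)
edge 1: e_1 = (+1.68, -1.77);  n_1 = (-0.7253, -0.6884)
∠(n_0, n_1) = 68.15°
δ = |180° − 68.15°| = 111.85°
111.85° > 2α = 11.42°  →  invalid

δ = 111.85°, invalid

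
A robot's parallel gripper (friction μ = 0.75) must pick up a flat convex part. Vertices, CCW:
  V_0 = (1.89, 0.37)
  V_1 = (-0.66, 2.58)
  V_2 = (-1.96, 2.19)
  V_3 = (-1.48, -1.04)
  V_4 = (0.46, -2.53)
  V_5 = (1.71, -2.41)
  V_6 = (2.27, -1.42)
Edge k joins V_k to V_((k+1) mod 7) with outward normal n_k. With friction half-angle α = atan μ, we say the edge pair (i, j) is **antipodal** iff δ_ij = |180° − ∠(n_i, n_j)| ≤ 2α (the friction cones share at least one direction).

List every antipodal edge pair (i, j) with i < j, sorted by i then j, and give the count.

α = atan 0.75 = 36.87°;  2α = 73.74°
n_0 = (+0.6549, +0.7557)
n_1 = (-0.2873, +0.9578)
n_2 = (-0.9891, -0.1470)
n_3 = (-0.6091, -0.7931)
n_4 = (+0.0956, -0.9954)
n_5 = (+0.8704, -0.4923)
n_6 = (+0.9782, +0.2077)
  (0,1): δ = 122.39°  ·
  (0,2): δ = 40.63°  ✓
  (0,3): δ = 3.39°  ✓
  (0,4): δ = 46.40°  ✓
  (0,5): δ = 101.42°  ·
  (0,6): δ = 142.90°  ·
  (1,2): δ = 98.25°  ·
  (1,3): δ = 54.22°  ✓
  (1,4): δ = 11.22°  ✓
  (1,5): δ = 43.81°  ✓
  (1,6): δ = 85.29°  ·
  (2,3): δ = 135.98°  ·
  (2,4): δ = 92.97°  ·
  (2,5): δ = 37.95°  ✓
  (2,6): δ = 3.53°  ✓
  (3,4): δ = 136.99°  ·
  (3,5): δ = 81.97°  ·
  (3,6): δ = 40.49°  ✓
  (4,5): δ = 124.98°  ·
  (4,6): δ = 83.50°  ·
  (5,6): δ = 138.52°  ·
antipodal pairs: 9

count = 9; pairs: (0,2), (0,3), (0,4), (1,3), (1,4), (1,5), (2,5), (2,6), (3,6)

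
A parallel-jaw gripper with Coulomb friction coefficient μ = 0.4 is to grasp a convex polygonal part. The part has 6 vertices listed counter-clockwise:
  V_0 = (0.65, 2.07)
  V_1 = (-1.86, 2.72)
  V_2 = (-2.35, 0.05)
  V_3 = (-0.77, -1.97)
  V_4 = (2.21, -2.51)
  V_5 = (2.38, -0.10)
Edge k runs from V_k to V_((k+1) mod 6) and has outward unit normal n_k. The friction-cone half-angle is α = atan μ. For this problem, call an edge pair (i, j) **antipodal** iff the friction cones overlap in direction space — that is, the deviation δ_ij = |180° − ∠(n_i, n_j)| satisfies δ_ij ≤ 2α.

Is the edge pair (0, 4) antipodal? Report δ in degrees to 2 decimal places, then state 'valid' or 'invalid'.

α = atan 0.4 = 21.80°;  2α = 43.60°
edge 0: e_0 = (-2.51, +0.65);  n_0 = (+0.2507, +0.9681)
edge 4: e_4 = (+0.17, +2.41);  n_4 = (+0.9975, -0.0704)
∠(n_0, n_4) = 79.52°
δ = |180° − 79.52°| = 100.48°
100.48° > 2α = 43.60°  →  invalid

δ = 100.48°, invalid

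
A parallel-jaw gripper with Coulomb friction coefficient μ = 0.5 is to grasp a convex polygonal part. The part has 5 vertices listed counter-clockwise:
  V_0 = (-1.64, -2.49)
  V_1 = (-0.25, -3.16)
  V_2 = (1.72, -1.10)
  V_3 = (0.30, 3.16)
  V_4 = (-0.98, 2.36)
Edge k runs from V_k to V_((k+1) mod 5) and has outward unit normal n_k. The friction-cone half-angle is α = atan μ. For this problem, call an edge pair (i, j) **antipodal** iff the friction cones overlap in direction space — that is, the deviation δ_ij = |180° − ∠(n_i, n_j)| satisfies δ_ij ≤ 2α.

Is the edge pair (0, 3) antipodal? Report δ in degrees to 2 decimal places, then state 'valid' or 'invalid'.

δ = 57.74°, invalid

α = atan 0.5 = 26.57°;  2α = 53.13°
edge 0: e_0 = (+1.39, -0.67);  n_0 = (-0.4342, -0.9008)
edge 3: e_3 = (-1.28, -0.80);  n_3 = (-0.5300, +0.8480)
∠(n_0, n_3) = 122.26°
δ = |180° − 122.26°| = 57.74°
57.74° > 2α = 53.13°  →  invalid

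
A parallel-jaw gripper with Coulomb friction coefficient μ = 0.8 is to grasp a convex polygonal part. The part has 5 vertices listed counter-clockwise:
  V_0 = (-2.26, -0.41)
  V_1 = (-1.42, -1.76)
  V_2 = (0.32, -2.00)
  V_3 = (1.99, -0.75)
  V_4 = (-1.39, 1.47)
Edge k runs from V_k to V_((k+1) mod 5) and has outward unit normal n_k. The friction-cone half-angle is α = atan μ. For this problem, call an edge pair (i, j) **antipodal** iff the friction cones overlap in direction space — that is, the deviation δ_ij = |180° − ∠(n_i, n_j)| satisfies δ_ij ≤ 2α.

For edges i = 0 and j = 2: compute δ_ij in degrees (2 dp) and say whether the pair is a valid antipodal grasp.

α = atan 0.8 = 38.66°;  2α = 77.32°
edge 0: e_0 = (+0.84, -1.35);  n_0 = (-0.8491, -0.5283)
edge 2: e_2 = (+1.67, +1.25);  n_2 = (+0.5992, -0.8006)
∠(n_0, n_2) = 94.92°
δ = |180° − 94.92°| = 85.08°
85.08° > 2α = 77.32°  →  invalid

δ = 85.08°, invalid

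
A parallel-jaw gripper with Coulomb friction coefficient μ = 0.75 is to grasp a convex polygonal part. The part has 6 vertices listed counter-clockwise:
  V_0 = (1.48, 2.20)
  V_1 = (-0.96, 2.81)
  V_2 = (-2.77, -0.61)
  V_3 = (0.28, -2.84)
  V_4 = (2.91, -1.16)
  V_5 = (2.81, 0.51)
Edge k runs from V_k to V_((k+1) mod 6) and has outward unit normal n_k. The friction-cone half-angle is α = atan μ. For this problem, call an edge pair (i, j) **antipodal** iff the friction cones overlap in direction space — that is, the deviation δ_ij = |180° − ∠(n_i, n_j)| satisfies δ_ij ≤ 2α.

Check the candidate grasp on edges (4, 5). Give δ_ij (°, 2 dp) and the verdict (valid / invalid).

α = atan 0.75 = 36.87°;  2α = 73.74°
edge 4: e_4 = (-0.10, +1.67);  n_4 = (+0.9982, +0.0598)
edge 5: e_5 = (-1.33, +1.69);  n_5 = (+0.7858, +0.6184)
∠(n_4, n_5) = 34.78°
δ = |180° − 34.78°| = 145.22°
145.22° > 2α = 73.74°  →  invalid

δ = 145.22°, invalid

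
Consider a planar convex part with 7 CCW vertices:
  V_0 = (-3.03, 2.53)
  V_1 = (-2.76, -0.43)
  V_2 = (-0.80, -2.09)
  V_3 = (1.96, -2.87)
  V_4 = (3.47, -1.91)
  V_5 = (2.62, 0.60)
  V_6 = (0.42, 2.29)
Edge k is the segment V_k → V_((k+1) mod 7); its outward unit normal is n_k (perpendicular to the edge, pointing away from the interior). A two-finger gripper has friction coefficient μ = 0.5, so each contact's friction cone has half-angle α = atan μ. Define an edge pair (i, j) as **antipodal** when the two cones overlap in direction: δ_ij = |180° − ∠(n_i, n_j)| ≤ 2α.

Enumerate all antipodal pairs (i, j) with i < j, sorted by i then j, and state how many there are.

α = atan 0.5 = 26.57°;  2α = 53.13°
n_0 = (-0.9959, -0.0908)
n_1 = (-0.6463, -0.7631)
n_2 = (-0.2720, -0.9623)
n_3 = (+0.5365, -0.8439)
n_4 = (+0.9472, +0.3208)
n_5 = (+0.6092, +0.7930)
n_6 = (+0.0694, +0.9976)
  (0,1): δ = 135.47°  ·
  (0,2): δ = 110.99°  ·
  (0,3): δ = 62.77°  ·
  (0,4): δ = 13.50°  ✓
  (0,5): δ = 47.26°  ✓
  (0,6): δ = 80.81°  ·
  (1,2): δ = 155.52°  ·
  (1,3): δ = 107.29°  ·
  (1,4): δ = 31.03°  ✓
  (1,5): δ = 2.73°  ✓
  (1,6): δ = 36.28°  ✓
  (2,3): δ = 131.77°  ·
  (2,4): δ = 55.51°  ·
  (2,5): δ = 21.75°  ✓
  (2,6): δ = 11.80°  ✓
  (3,4): δ = 103.74°  ·
  (3,5): δ = 69.98°  ·
  (3,6): δ = 36.43°  ✓
  (4,5): δ = 146.24°  ·
  (4,6): δ = 112.69°  ·
  (5,6): δ = 146.45°  ·
antipodal pairs: 8

count = 8; pairs: (0,4), (0,5), (1,4), (1,5), (1,6), (2,5), (2,6), (3,6)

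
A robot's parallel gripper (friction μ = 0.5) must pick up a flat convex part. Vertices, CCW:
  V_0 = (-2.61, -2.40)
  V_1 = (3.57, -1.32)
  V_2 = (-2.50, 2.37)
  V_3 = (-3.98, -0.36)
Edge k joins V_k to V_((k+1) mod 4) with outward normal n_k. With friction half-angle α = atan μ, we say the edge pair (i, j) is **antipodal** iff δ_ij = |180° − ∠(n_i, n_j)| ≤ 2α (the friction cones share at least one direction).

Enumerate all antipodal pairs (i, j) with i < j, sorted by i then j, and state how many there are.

count = 3; pairs: (0,1), (0,2), (1,3)

α = atan 0.5 = 26.57°;  2α = 53.13°
n_0 = (+0.1721, -0.9851)
n_1 = (+0.5195, +0.8545)
n_2 = (-0.8791, +0.4766)
n_3 = (-0.8302, -0.5575)
  (0,1): δ = 41.21°  ✓
  (0,2): δ = 51.62°  ✓
  (0,3): δ = 113.97°  ·
  (1,2): δ = 87.17°  ·
  (1,3): δ = 24.82°  ✓
  (2,3): δ = 117.65°  ·
antipodal pairs: 3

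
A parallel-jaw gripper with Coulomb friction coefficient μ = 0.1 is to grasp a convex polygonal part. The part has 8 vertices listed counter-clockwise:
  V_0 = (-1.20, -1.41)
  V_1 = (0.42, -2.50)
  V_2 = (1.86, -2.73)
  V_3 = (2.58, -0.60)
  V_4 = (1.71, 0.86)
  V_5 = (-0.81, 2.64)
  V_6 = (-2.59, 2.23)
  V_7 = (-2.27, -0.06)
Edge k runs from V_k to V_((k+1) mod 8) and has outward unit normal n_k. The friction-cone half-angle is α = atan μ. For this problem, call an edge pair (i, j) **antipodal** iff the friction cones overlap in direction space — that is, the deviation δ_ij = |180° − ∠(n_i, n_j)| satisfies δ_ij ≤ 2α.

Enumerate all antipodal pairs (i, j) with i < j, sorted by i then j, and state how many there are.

count = 2; pairs: (0,4), (3,7)

α = atan 0.1 = 5.71°;  2α = 11.42°
n_0 = (-0.5582, -0.8297)
n_1 = (-0.1577, -0.9875)
n_2 = (+0.9473, -0.3202)
n_3 = (+0.8590, +0.5119)
n_4 = (+0.5769, +0.8168)
n_5 = (-0.2245, +0.9745)
n_6 = (-0.9904, -0.1384)
n_7 = (-0.7837, -0.6211)
  (0,1): δ = 155.14°  ·
  (0,2): δ = 74.74°  ·
  (0,3): δ = 25.28°  ·
  (0,4): δ = 1.30°  ✓
  (0,5): δ = 46.91°  ·
  (0,6): δ = 131.89°  ·
  (0,7): δ = 162.33°  ·
  (1,2): δ = 99.60°  ·
  (1,3): δ = 50.13°  ·
  (1,4): δ = 26.16°  ·
  (1,5): δ = 22.05°  ·
  (1,6): δ = 107.03°  ·
  (1,7): δ = 137.47°  ·
  (2,3): δ = 130.53°  ·
  (2,4): δ = 106.56°  ·
  (2,5): δ = 58.35°  ·
  (2,6): δ = 26.63°  ·
  (2,7): δ = 57.08°  ·
  (3,4): δ = 156.03°  ·
  (3,5): δ = 107.82°  ·
  (3,6): δ = 22.84°  ·
  (3,7): δ = 7.61°  ✓
  (4,5): δ = 131.79°  ·
  (4,6): δ = 46.81°  ·
  (4,7): δ = 16.36°  ·
  (5,6): δ = 95.02°  ·
  (5,7): δ = 64.57°  ·
  (6,7): δ = 149.55°  ·
antipodal pairs: 2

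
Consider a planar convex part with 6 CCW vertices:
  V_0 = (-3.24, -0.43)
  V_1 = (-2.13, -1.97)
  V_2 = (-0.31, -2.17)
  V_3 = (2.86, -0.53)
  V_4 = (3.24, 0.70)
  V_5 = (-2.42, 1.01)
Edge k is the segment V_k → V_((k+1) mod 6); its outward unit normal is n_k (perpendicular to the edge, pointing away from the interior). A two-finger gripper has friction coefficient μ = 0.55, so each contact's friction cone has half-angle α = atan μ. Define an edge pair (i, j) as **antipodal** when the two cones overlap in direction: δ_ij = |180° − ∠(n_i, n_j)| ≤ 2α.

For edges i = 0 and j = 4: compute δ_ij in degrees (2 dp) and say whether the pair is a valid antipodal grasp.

δ = 51.08°, valid

α = atan 0.55 = 28.81°;  2α = 57.62°
edge 0: e_0 = (+1.11, -1.54);  n_0 = (-0.8112, -0.5847)
edge 4: e_4 = (-5.66, +0.31);  n_4 = (+0.0547, +0.9985)
∠(n_0, n_4) = 128.92°
δ = |180° − 128.92°| = 51.08°
51.08° ≤ 2α = 57.62°  →  valid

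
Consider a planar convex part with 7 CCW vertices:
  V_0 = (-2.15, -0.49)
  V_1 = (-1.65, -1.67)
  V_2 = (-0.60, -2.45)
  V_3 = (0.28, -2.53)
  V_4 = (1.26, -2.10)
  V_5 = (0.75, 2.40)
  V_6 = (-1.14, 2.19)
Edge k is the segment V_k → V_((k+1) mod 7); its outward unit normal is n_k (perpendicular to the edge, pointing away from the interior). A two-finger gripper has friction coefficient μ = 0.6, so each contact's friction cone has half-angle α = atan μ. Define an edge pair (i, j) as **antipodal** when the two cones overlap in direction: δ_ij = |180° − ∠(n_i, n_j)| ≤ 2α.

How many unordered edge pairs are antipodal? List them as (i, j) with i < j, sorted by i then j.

count = 7; pairs: (0,4), (1,4), (1,5), (2,5), (3,5), (3,6), (4,6)

α = atan 0.6 = 30.96°;  2α = 61.93°
n_0 = (-0.9208, -0.3901)
n_1 = (-0.5963, -0.8027)
n_2 = (-0.0905, -0.9959)
n_3 = (+0.4018, -0.9157)
n_4 = (+0.9936, +0.1126)
n_5 = (-0.1104, +0.9939)
n_6 = (-0.9358, +0.3527)
  (0,1): δ = 149.57°  ·
  (0,2): δ = 118.16°  ·
  (0,3): δ = 89.27°  ·
  (0,4): δ = 16.50°  ✓
  (0,5): δ = 73.38°  ·
  (0,6): δ = 136.39°  ·
  (1,2): δ = 148.59°  ·
  (1,3): δ = 119.70°  ·
  (1,4): δ = 46.93°  ✓
  (1,5): δ = 42.95°  ✓
  (1,6): δ = 105.96°  ·
  (2,3): δ = 151.11°  ·
  (2,4): δ = 78.34°  ·
  (2,5): δ = 11.53°  ✓
  (2,6): δ = 74.54°  ·
  (3,4): δ = 107.22°  ·
  (3,5): δ = 17.35°  ✓
  (3,6): δ = 45.66°  ✓
  (4,5): δ = 90.13°  ·
  (4,6): δ = 27.12°  ✓
  (5,6): δ = 116.99°  ·
antipodal pairs: 7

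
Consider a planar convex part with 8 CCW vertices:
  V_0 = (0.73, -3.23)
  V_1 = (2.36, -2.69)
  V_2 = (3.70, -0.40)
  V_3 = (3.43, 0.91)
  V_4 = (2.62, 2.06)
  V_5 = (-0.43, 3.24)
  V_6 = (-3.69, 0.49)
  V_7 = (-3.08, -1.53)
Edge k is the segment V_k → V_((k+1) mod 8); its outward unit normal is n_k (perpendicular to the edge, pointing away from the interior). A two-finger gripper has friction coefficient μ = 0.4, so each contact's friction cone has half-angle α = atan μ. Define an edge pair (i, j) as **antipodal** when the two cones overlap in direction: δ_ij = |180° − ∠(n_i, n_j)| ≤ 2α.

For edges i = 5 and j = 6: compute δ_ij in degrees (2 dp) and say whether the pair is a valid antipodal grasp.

α = atan 0.4 = 21.80°;  2α = 43.60°
edge 5: e_5 = (-3.26, -2.75);  n_5 = (-0.6448, +0.7644)
edge 6: e_6 = (+0.61, -2.02);  n_6 = (-0.9573, -0.2891)
∠(n_5, n_6) = 66.65°
δ = |180° − 66.65°| = 113.35°
113.35° > 2α = 43.60°  →  invalid

δ = 113.35°, invalid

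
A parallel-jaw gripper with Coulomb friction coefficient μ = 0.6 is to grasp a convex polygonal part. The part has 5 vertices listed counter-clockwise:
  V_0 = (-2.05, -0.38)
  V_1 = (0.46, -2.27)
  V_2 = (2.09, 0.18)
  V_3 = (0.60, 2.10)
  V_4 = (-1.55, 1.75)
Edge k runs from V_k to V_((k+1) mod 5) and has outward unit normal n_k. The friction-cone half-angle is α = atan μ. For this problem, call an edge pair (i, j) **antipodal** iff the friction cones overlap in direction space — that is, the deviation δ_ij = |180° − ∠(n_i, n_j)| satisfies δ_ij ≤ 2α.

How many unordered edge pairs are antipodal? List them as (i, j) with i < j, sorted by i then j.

count = 5; pairs: (0,2), (0,3), (1,3), (1,4), (2,4)

α = atan 0.6 = 30.96°;  2α = 61.93°
n_0 = (-0.6015, -0.7989)
n_1 = (+0.8326, -0.5539)
n_2 = (+0.7900, +0.6131)
n_3 = (-0.1607, +0.9870)
n_4 = (-0.9735, +0.2285)
  (0,1): δ = 86.66°  ·
  (0,2): δ = 15.21°  ✓
  (0,3): δ = 46.23°  ✓
  (0,4): δ = 113.77°  ·
  (1,2): δ = 108.55°  ·
  (1,3): δ = 47.12°  ✓
  (1,4): δ = 20.43°  ✓
  (2,3): δ = 118.57°  ·
  (2,4): δ = 51.02°  ✓
  (3,4): δ = 112.46°  ·
antipodal pairs: 5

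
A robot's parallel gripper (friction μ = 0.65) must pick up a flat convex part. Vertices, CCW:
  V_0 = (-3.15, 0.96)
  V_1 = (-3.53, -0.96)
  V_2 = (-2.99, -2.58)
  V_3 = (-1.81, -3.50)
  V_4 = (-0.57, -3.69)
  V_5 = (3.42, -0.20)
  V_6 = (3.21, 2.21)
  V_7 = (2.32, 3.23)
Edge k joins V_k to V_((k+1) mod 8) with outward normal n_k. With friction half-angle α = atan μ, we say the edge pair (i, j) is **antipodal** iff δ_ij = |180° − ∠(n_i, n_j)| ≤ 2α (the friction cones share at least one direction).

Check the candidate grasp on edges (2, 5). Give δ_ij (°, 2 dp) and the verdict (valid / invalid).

α = atan 0.65 = 33.02°;  2α = 66.05°
edge 2: e_2 = (+1.18, -0.92);  n_2 = (-0.6149, -0.7886)
edge 5: e_5 = (-0.21, +2.41);  n_5 = (+0.9962, +0.0868)
∠(n_2, n_5) = 132.92°
δ = |180° − 132.92°| = 47.08°
47.08° ≤ 2α = 66.05°  →  valid

δ = 47.08°, valid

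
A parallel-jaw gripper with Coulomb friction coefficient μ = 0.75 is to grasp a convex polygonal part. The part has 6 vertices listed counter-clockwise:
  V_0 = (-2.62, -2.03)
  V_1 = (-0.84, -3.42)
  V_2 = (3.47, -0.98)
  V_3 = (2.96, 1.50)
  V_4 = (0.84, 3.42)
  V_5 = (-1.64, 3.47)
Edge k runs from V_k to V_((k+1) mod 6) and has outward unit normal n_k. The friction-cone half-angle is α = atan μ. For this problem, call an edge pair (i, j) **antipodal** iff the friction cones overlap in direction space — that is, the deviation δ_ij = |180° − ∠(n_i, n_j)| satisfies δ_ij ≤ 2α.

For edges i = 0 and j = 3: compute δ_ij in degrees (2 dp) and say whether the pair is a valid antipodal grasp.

α = atan 0.75 = 36.87°;  2α = 73.74°
edge 0: e_0 = (+1.78, -1.39);  n_0 = (-0.6155, -0.7882)
edge 3: e_3 = (-2.12, +1.92);  n_3 = (+0.6713, +0.7412)
∠(n_0, n_3) = 175.82°
δ = |180° − 175.82°| = 4.18°
4.18° ≤ 2α = 73.74°  →  valid

δ = 4.18°, valid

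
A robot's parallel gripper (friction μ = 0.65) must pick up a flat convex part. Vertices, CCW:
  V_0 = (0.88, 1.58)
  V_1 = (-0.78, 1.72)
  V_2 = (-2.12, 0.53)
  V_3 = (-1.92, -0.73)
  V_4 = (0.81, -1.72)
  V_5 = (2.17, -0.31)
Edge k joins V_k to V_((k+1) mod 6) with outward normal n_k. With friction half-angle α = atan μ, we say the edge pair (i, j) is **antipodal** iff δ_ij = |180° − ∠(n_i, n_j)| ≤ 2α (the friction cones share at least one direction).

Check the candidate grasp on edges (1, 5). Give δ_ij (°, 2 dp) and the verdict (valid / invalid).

α = atan 0.65 = 33.02°;  2α = 66.05°
edge 1: e_1 = (-1.34, -1.19);  n_1 = (-0.6640, +0.7477)
edge 5: e_5 = (-1.29, +1.89);  n_5 = (+0.8259, +0.5637)
∠(n_1, n_5) = 97.29°
δ = |180° − 97.29°| = 82.71°
82.71° > 2α = 66.05°  →  invalid

δ = 82.71°, invalid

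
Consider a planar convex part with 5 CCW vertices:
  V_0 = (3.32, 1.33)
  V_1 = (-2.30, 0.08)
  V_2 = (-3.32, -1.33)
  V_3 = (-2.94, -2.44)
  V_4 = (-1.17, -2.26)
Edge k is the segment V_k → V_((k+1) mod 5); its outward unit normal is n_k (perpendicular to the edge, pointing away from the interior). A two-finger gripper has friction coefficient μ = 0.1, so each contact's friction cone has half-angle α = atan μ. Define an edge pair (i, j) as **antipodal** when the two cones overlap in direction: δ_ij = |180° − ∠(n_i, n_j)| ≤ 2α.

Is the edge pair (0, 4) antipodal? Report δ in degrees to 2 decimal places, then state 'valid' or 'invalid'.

α = atan 0.1 = 5.71°;  2α = 11.42°
edge 0: e_0 = (-5.62, -1.25);  n_0 = (-0.2171, +0.9761)
edge 4: e_4 = (+4.49, +3.59);  n_4 = (+0.6245, -0.7810)
∠(n_0, n_4) = 153.90°
δ = |180° − 153.90°| = 26.10°
26.10° > 2α = 11.42°  →  invalid

δ = 26.10°, invalid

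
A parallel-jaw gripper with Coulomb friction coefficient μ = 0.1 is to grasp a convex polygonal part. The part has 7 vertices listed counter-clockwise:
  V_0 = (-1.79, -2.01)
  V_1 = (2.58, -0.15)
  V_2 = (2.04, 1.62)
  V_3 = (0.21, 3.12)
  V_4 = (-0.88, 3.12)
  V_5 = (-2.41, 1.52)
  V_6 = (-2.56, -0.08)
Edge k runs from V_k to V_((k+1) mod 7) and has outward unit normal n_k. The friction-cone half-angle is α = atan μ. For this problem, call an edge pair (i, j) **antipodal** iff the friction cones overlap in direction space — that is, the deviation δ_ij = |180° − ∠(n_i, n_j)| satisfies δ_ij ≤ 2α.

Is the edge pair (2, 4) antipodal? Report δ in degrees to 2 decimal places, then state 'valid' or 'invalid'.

δ = 94.38°, invalid

α = atan 0.1 = 5.71°;  2α = 11.42°
edge 2: e_2 = (-1.83, +1.50);  n_2 = (+0.6339, +0.7734)
edge 4: e_4 = (-1.53, -1.60);  n_4 = (-0.7227, +0.6911)
∠(n_2, n_4) = 85.62°
δ = |180° − 85.62°| = 94.38°
94.38° > 2α = 11.42°  →  invalid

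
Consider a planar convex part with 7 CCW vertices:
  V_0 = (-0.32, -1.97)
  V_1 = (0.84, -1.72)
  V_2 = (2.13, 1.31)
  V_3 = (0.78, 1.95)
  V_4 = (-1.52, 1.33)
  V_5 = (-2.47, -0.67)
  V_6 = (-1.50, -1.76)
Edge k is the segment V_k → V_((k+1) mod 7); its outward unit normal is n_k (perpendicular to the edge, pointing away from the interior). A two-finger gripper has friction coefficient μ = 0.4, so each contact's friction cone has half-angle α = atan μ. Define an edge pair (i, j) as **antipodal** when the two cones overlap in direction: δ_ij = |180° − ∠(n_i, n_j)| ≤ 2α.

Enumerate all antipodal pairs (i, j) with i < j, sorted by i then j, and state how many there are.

α = atan 0.4 = 21.80°;  2α = 43.60°
n_0 = (+0.2107, -0.9776)
n_1 = (+0.9201, -0.3917)
n_2 = (+0.4284, +0.9036)
n_3 = (-0.2603, +0.9655)
n_4 = (-0.9033, +0.4291)
n_5 = (-0.7470, -0.6648)
n_6 = (-0.1752, -0.9845)
  (0,1): δ = 125.22°  ·
  (0,2): δ = 37.53°  ✓
  (0,3): δ = 2.92°  ✓
  (0,4): δ = 52.43°  ·
  (0,5): δ = 119.50°  ·
  (0,6): δ = 157.75°  ·
  (1,2): δ = 92.30°  ·
  (1,3): δ = 51.85°  ·
  (1,4): δ = 2.35°  ✓
  (1,5): δ = 64.73°  ·
  (1,6): δ = 102.97°  ·
  (2,3): δ = 139.55°  ·
  (2,4): δ = 90.04°  ·
  (2,5): δ = 22.97°  ✓
  (2,6): δ = 15.27°  ✓
  (3,4): δ = 130.49°  ·
  (3,5): δ = 63.42°  ·
  (3,6): δ = 25.18°  ✓
  (4,5): δ = 112.93°  ·
  (4,6): δ = 74.68°  ·
  (5,6): δ = 141.76°  ·
antipodal pairs: 6

count = 6; pairs: (0,2), (0,3), (1,4), (2,5), (2,6), (3,6)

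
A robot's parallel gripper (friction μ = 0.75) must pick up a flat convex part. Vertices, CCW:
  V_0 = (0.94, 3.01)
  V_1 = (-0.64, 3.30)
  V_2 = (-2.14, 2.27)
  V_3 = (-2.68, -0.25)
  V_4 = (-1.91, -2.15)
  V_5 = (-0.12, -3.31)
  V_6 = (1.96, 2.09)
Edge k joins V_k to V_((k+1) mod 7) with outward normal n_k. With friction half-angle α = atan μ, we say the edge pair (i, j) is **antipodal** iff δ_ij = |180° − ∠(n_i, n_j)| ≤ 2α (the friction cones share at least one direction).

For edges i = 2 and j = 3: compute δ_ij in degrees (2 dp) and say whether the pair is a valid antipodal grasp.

α = atan 0.75 = 36.87°;  2α = 73.74°
edge 2: e_2 = (-0.54, -2.52);  n_2 = (-0.9778, +0.2095)
edge 3: e_3 = (+0.77, -1.90);  n_3 = (-0.9268, -0.3756)
∠(n_2, n_3) = 34.16°
δ = |180° − 34.16°| = 145.84°
145.84° > 2α = 73.74°  →  invalid

δ = 145.84°, invalid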